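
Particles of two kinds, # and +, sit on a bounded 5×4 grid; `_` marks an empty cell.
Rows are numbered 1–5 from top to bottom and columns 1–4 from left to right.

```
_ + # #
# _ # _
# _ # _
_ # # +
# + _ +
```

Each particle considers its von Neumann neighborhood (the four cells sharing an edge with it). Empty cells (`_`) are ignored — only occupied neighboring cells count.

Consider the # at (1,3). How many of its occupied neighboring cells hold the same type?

Occupied neighbors of (1,3): (2,3)=#, (1,2)=+, (1,4)=#.
Same type (#): 2 of 3.

2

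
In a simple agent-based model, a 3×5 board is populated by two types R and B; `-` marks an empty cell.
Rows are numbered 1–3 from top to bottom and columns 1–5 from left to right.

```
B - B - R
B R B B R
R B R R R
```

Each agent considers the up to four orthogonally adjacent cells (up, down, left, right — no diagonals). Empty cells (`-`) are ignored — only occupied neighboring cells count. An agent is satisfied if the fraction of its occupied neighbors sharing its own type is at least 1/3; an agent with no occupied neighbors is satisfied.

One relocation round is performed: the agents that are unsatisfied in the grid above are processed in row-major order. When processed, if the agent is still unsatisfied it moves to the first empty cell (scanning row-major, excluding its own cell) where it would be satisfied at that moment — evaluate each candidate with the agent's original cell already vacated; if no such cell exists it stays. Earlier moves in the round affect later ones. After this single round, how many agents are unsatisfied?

Initially unsatisfied (in order): (2,2), (3,1), (3,2).
  (2,2) → (1,4).
  (3,1): no empty cell satisfies it; stays.
  (3,2) → (1,2).
Resulting grid:
B B B R R
B - B B R
R - R R R
Unsatisfied now: (2,4), (3,1).

2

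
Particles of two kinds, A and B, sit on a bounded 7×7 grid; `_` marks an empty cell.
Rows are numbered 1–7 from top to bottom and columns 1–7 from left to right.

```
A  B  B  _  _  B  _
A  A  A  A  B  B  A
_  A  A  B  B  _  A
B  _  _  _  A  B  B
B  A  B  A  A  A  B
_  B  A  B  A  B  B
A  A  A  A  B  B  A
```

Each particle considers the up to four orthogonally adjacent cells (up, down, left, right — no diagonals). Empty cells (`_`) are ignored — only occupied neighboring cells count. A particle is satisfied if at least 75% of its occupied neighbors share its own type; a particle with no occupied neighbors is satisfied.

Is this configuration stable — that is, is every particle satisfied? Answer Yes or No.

(1,1)A 1/2 unhappy
(1,2)B 1/3 unhappy
(1,3)B 1/2 unhappy
(1,6)B 1/1 ok
(2,1)A 2/2 ok
(2,2)A 3/4 ok
(2,3)A 3/4 ok
(2,4)A 1/3 unhappy
(2,5)B 2/3 unhappy
(2,6)B 2/3 unhappy
(2,7)A 1/2 unhappy
(3,2)A 2/2 ok
(3,3)A 2/3 unhappy
(3,4)B 1/3 unhappy
(3,5)B 2/3 unhappy
(3,7)A 1/2 unhappy
(4,1)B 1/1 ok
(4,5)A 1/3 unhappy
(4,6)B 1/3 unhappy
(4,7)B 2/3 unhappy
(5,1)B 1/2 unhappy
(5,2)A 0/3 unhappy
(5,3)B 0/3 unhappy
(5,4)A 1/3 unhappy
(5,5)A 4/4 ok
(5,6)A 1/4 unhappy
(5,7)B 2/3 unhappy
(6,2)B 0/3 unhappy
(6,3)A 1/4 unhappy
(6,4)B 0/4 unhappy
(6,5)A 1/4 unhappy
(6,6)B 2/4 unhappy
(6,7)B 2/3 unhappy
(7,1)A 1/1 ok
(7,2)A 2/3 unhappy
(7,3)A 3/3 ok
(7,4)A 1/3 unhappy
(7,5)B 1/3 unhappy
(7,6)B 2/3 unhappy
(7,7)A 0/2 unhappy
For instance (1,1) has only 1/2 same-type neighbors, below 3/4.

No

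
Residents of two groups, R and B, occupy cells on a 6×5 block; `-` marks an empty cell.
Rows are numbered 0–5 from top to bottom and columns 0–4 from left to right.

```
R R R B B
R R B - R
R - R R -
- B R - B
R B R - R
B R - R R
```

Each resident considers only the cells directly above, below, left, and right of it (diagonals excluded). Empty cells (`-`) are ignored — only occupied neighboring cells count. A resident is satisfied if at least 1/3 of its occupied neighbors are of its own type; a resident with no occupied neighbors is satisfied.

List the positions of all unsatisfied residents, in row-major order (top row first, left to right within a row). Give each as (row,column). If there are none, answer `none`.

(1,2), (1,4), (3,4), (4,0), (4,1), (5,0), (5,1)

(0,0)R 2/2 satisfied
(0,1)R 3/3 satisfied
(0,2)R 1/3 satisfied
(0,3)B 1/2 satisfied
(0,4)B 1/2 satisfied
(1,0)R 3/3 satisfied
(1,1)R 2/3 satisfied
(1,2)B 0/3 not
(1,4)R 0/1 not
(2,0)R 1/1 satisfied
(2,2)R 2/3 satisfied
(2,3)R 1/1 satisfied
(3,1)B 1/2 satisfied
(3,2)R 2/3 satisfied
(3,4)B 0/1 not
(4,0)R 0/2 not
(4,1)B 1/4 not
(4,2)R 1/2 satisfied
(4,4)R 1/2 satisfied
(5,0)B 0/2 not
(5,1)R 0/2 not
(5,3)R 1/1 satisfied
(5,4)R 2/2 satisfied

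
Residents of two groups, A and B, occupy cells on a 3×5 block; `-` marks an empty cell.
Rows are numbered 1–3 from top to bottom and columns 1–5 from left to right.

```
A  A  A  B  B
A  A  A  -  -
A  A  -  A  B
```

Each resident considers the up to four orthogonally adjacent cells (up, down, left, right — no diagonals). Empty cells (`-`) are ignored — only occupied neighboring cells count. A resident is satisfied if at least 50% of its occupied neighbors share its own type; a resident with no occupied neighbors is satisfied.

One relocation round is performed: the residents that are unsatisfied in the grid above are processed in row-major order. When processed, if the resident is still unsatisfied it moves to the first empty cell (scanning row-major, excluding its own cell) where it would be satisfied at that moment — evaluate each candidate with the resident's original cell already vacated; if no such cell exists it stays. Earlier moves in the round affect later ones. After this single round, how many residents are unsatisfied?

1

Initially unsatisfied (in order): (3,4), (3,5).
  (3,4) → (2,4).
  (3,5): now satisfied by earlier moves; stays.
Resulting grid:
A A A B B
A A A A -
A A - - B
Unsatisfied now: (1,4).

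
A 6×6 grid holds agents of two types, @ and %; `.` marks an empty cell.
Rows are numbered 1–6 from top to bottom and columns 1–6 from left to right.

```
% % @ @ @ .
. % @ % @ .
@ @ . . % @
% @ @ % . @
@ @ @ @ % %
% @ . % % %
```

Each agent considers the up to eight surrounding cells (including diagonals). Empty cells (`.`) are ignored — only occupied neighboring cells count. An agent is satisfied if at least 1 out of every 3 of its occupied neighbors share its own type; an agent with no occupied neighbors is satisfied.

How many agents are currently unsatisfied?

4

Row 1: (1,1)% 2/2 satisfied · (1,2)% 2/4 satisfied · (1,3)@ 2/5 satisfied · (1,4)@ 4/5 satisfied · (1,5)@ 2/3 satisfied
Row 2: (2,2)% 2/6 satisfied · (2,3)@ 3/6 satisfied · (2,4)% 1/6 not · (2,5)@ 3/5 satisfied
Row 3: (3,1)@ 2/4 satisfied · (3,2)@ 4/6 satisfied · (3,5)% 2/5 satisfied · (3,6)@ 2/3 satisfied
Row 4: (4,1)% 0/5 not · (4,2)@ 6/7 satisfied · (4,3)@ 5/6 satisfied · (4,4)% 2/5 satisfied · (4,6)@ 1/4 not
Row 5: (5,1)@ 3/5 satisfied · (5,2)@ 5/7 satisfied · (5,3)@ 5/7 satisfied · (5,4)@ 2/6 satisfied · (5,5)% 5/7 satisfied · (5,6)% 3/4 satisfied
Row 6: (6,1)% 0/3 not · (6,2)@ 3/4 satisfied · (6,4)% 2/4 satisfied · (6,5)% 4/5 satisfied · (6,6)% 3/3 satisfied
Unsatisfied: (2,4), (4,1), (4,6), (6,1) — 4 in total.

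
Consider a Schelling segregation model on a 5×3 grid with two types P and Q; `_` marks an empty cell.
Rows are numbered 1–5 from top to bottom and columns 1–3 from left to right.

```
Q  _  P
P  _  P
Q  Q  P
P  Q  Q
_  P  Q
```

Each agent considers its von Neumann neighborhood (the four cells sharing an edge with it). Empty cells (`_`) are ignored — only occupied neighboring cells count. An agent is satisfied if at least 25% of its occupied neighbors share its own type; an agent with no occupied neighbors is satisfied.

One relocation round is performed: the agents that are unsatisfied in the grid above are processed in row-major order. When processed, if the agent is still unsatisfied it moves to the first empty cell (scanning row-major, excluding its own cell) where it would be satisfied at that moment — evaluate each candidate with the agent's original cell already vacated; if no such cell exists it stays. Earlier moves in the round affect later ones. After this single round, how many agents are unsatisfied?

0

Initially unsatisfied (in order): (1,1), (2,1), (4,1), (5,2).
  (1,1) → (2,2).
  (2,1) → (1,1).
  (4,1) → (1,2).
  (5,2) → (2,1).
Resulting grid:
P P P
P Q P
Q Q P
_ Q Q
_ _ Q
All satisfied now.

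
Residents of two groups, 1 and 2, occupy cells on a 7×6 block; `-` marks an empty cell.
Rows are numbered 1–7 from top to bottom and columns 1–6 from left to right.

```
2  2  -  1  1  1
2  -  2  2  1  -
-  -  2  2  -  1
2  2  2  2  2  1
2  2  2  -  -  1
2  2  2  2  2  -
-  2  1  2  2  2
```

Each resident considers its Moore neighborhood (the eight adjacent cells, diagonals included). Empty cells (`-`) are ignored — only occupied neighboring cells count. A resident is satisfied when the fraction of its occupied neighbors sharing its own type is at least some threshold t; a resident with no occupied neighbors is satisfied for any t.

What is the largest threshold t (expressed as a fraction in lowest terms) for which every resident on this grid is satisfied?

0/1

Row 1: (1,1)2 2/2 · (1,2)2 3/3 · (1,4)1 2/4 · (1,5)1 3/4 · (1,6)1 2/2
Row 2: (2,1)2 2/2 · (2,3)2 4/5 · (2,4)2 3/6 · (2,5)1 4/6
Row 3: (3,3)2 6/6 · (3,4)2 6/7 · (3,6)1 2/3
Row 4: (4,1)2 3/3 · (4,2)2 6/6 · (4,3)2 6/6 · (4,4)2 5/5 · (4,5)2 2/5 · (4,6)1 2/3
Row 5: (5,1)2 5/5 · (5,2)2 8/8 · (5,3)2 7/7 · (5,6)1 1/3
Row 6: (6,1)2 4/4 · (6,2)2 6/7 · (6,3)2 6/7 · (6,4)2 5/6 · (6,5)2 4/5
Row 7: (7,2)2 3/4 · (7,3)1 0/5 · (7,4)2 4/5 · (7,5)2 4/4 · (7,6)2 2/2
The smallest same-type fraction is 0/5 at (7,3), which reduces to 0/1. Any threshold above that leaves this resident unsatisfied.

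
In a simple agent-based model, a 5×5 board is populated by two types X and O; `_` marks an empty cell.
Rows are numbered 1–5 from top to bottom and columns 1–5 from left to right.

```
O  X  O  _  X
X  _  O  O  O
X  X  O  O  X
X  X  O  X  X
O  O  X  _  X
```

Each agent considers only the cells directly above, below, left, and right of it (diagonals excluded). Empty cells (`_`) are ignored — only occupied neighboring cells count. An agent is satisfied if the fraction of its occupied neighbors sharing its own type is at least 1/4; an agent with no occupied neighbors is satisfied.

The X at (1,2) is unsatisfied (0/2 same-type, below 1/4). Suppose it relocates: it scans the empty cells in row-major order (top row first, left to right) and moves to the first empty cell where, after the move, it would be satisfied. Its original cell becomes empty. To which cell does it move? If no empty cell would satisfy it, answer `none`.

(1,4)

Vacating (1,2). Empty cells in order:
  (1,4): 1/3 same-type → satisfied — stop here.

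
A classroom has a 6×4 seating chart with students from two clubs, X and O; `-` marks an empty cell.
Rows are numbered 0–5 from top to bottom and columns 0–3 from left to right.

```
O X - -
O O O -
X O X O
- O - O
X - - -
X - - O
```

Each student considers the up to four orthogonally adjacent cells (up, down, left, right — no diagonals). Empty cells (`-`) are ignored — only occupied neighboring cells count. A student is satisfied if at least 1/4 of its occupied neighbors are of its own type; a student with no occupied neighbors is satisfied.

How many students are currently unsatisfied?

(0,0)O 1/2 ✓
(0,1)X 0/2 ✗
(1,0)O 2/3 ✓
(1,1)O 3/4 ✓
(1,2)O 1/2 ✓
(2,0)X 0/2 ✗
(2,1)O 2/4 ✓
(2,2)X 0/3 ✗
(2,3)O 1/2 ✓
(3,1)O 1/1 ✓
(3,3)O 1/1 ✓
(4,0)X 1/1 ✓
(5,0)X 1/1 ✓
(5,3)O 0/0 ✓
Unsatisfied: (0,1), (2,0), (2,2) — 3 in total.

3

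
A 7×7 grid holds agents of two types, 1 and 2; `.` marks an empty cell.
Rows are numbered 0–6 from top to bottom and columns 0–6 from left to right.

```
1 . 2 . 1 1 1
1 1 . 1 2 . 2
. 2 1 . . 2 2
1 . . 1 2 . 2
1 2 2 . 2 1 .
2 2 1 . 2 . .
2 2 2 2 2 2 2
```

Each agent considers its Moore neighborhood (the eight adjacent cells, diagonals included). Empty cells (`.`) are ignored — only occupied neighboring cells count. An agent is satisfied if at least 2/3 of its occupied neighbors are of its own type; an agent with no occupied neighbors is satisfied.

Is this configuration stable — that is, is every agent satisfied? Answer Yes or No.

No

(0,0)1 2/2 ✓
(0,2)2 0/2 ✗
(0,4)1 2/3 ✓
(0,5)1 2/4 ✗
(0,6)1 1/2 ✗
(1,0)1 2/3 ✓
(1,1)1 3/5 ✗
(1,3)1 2/4 ✗
(1,4)2 1/4 ✗
(1,6)2 2/4 ✗
(2,1)2 0/4 ✗
(2,2)1 3/4 ✓
(2,5)2 5/5 ✓
(2,6)2 3/3 ✓
(3,0)1 1/3 ✗
(3,3)1 1/4 ✗
(3,4)2 2/4 ✗
(3,6)2 2/3 ✓
(4,0)1 1/4 ✗
(4,1)2 3/6 ✗
(4,2)2 2/4 ✗
(4,4)2 2/4 ✗
(4,5)1 0/4 ✗
(5,0)2 4/5 ✓
(5,1)2 6/8 ✓
(5,2)1 0/6 ✗
(5,4)2 4/5 ✓
(6,0)2 3/3 ✓
(6,1)2 4/5 ✓
(6,2)2 3/4 ✓
(6,3)2 3/4 ✓
(6,4)2 3/3 ✓
(6,5)2 3/3 ✓
(6,6)2 1/1 ✓
For instance (0,2) has only 0/2 same-type neighbors, below 2/3.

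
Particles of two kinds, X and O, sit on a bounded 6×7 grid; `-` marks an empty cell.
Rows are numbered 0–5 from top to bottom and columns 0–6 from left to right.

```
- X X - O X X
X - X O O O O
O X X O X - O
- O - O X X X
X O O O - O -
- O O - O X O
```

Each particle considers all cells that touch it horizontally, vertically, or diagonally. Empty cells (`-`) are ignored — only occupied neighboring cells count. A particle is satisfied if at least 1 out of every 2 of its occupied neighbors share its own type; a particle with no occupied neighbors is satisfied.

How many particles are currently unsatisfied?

(0,1)X 3/3 satisfied
(0,2)X 2/3 satisfied
(0,4)O 3/4 satisfied
(0,5)X 1/5 not
(0,6)X 1/3 not
(1,0)X 2/3 satisfied
(1,2)X 4/6 satisfied
(1,3)O 3/7 not
(1,4)O 4/6 satisfied
(1,5)O 4/7 satisfied
(1,6)O 2/4 satisfied
(2,0)O 1/3 not
(2,1)X 3/5 satisfied
(2,2)X 2/6 not
(2,3)O 3/7 not
(2,4)X 2/7 not
(2,6)O 2/4 satisfied
(3,1)O 3/6 satisfied
(3,3)O 3/6 satisfied
(3,4)X 2/6 not
(3,5)X 3/5 satisfied
(3,6)X 1/3 not
(4,0)X 0/3 not
(4,1)O 4/5 satisfied
(4,2)O 6/6 satisfied
(4,3)O 4/5 satisfied
(4,5)O 2/6 not
(5,1)O 3/4 satisfied
(5,2)O 4/4 satisfied
(5,4)O 2/3 satisfied
(5,5)X 0/3 not
(5,6)O 1/2 satisfied
Unsatisfied: (0,5), (0,6), (1,3), (2,0), (2,2), (2,3), (2,4), (3,4), (3,6), (4,0), (4,5), (5,5) — 12 in total.

12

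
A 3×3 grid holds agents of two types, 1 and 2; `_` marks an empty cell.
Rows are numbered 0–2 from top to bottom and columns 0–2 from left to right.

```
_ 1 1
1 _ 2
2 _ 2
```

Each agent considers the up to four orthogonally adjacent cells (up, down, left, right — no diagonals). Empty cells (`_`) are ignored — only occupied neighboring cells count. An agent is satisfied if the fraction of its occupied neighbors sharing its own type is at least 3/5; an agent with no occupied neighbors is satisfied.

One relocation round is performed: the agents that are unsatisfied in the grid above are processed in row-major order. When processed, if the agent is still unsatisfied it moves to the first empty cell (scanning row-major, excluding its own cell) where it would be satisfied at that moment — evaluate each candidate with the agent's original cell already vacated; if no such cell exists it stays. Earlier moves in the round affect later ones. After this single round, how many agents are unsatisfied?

Initially unsatisfied (in order): (0,2), (1,0), (1,2), (2,0).
  (0,2) → (0,0).
  (1,0): no empty cell satisfies it; stays.
  (1,2): now satisfied by earlier moves; stays.
  (2,0) → (2,1).
Resulting grid:
1 1 _
1 _ 2
_ 2 2
All satisfied now.

0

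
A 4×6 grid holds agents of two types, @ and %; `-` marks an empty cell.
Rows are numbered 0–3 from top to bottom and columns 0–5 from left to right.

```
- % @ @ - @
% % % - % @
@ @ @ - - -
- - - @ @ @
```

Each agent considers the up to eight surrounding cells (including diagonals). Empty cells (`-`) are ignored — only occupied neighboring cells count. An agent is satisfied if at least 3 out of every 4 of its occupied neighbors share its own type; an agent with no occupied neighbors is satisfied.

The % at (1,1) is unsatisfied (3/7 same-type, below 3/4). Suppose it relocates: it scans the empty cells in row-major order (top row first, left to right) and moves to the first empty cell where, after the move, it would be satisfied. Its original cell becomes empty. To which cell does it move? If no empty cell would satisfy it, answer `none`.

(0,0)

Vacating (1,1). Empty cells in order:
  (0,0): 2/2 same-type → satisfied — stop here.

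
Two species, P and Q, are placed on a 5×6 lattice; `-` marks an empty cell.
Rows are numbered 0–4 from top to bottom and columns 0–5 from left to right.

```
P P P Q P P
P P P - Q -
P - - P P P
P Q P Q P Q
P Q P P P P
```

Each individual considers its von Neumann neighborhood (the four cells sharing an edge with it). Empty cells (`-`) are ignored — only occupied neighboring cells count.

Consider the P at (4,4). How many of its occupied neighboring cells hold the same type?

Occupied neighbors of (4,4): (3,4)=P, (4,3)=P, (4,5)=P.
Same type (P): 3 of 3.

3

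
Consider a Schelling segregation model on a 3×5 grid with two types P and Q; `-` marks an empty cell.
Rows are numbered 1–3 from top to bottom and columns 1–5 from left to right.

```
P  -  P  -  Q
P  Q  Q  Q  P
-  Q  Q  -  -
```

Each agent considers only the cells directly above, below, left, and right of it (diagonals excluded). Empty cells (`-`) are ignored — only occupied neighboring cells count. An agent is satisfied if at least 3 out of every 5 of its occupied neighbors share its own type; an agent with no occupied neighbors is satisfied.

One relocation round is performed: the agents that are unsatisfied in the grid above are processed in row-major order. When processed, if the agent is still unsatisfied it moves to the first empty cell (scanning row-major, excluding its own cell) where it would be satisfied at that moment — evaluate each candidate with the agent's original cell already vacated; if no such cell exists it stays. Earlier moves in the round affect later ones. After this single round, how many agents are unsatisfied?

1

Initially unsatisfied (in order): (1,3), (1,5), (2,1), (2,4), (2,5).
  (1,3) → (3,5).
  (1,5) → (1,3).
  (2,1) → (1,5).
  (2,4) → (1,2).
  (2,5): now satisfied by earlier moves; stays.
Resulting grid:
P Q Q - P
- Q Q - P
- Q Q - P
Unsatisfied now: (1,1).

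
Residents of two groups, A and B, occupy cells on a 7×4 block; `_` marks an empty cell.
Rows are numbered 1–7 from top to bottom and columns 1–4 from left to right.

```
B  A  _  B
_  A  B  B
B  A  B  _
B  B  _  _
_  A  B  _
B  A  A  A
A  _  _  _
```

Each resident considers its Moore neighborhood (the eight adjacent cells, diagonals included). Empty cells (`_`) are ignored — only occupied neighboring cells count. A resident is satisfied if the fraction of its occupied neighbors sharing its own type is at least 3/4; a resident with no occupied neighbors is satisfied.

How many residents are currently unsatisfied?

15

Row 1: (1,1)B 0/2 not · (1,2)A 1/3 not · (1,4)B 2/2 satisfied
Row 2: (2,2)A 2/6 not · (2,3)B 3/6 not · (2,4)B 3/3 satisfied
Row 3: (3,1)B 2/4 not · (3,2)A 1/6 not · (3,3)B 3/5 not
Row 4: (4,1)B 2/4 not · (4,2)B 4/6 not
Row 5: (5,2)A 2/6 not · (5,3)B 1/5 not
Row 6: (6,1)B 0/3 not · (6,2)A 3/5 not · (6,3)A 3/4 satisfied · (6,4)A 1/2 not
Row 7: (7,1)A 1/2 not
Unsatisfied: (1,1), (1,2), (2,2), (2,3), (3,1), (3,2), (3,3), (4,1), (4,2), (5,2), (5,3), (6,1), (6,2), (6,4), (7,1) — 15 in total.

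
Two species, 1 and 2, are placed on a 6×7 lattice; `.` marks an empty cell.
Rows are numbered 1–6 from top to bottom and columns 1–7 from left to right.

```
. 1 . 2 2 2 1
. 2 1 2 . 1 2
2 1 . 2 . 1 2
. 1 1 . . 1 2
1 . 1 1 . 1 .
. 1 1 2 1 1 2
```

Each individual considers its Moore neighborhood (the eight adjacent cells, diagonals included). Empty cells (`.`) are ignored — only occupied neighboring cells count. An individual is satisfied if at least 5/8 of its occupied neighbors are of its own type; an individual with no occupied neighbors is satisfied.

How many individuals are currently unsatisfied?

Row 1: (1,2)1 1/2 ✗ · (1,4)2 2/3 ✓ · (1,5)2 3/4 ✓ · (1,6)2 2/4 ✗ · (1,7)1 1/3 ✗
Row 2: (2,2)2 1/4 ✗ · (2,3)1 2/6 ✗ · (2,4)2 3/4 ✓ · (2,6)1 2/6 ✗ · (2,7)2 2/5 ✗
Row 3: (3,1)2 1/3 ✗ · (3,2)1 3/5 ✗ · (3,4)2 1/3 ✗ · (3,6)1 2/5 ✗ · (3,7)2 2/5 ✗
Row 4: (4,2)1 4/5 ✓ · (4,3)1 4/5 ✓ · (4,6)1 2/4 ✗ · (4,7)2 1/4 ✗
Row 5: (5,1)1 2/2 ✓ · (5,3)1 5/6 ✓ · (5,4)1 4/5 ✓ · (5,6)1 3/5 ✗
Row 6: (6,2)1 3/3 ✓ · (6,3)1 3/4 ✓ · (6,4)2 0/4 ✗ · (6,5)1 3/4 ✓ · (6,6)1 2/3 ✓ · (6,7)2 0/2 ✗
Unsatisfied: (1,2), (1,6), (1,7), (2,2), (2,3), (2,6), (2,7), (3,1), (3,2), (3,4), (3,6), (3,7), (4,6), (4,7), (5,6), (6,4), (6,7) — 17 in total.

17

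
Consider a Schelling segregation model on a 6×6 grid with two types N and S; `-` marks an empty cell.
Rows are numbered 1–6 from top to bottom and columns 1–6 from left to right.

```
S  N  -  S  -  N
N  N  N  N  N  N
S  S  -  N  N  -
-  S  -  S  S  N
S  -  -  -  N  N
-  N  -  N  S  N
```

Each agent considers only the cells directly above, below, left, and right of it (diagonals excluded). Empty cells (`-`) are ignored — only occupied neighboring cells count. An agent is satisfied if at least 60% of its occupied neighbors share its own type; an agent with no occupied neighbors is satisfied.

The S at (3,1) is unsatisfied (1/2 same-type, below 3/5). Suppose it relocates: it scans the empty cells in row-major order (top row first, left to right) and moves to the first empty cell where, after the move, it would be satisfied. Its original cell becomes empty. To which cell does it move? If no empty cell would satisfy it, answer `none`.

Vacating (3,1). Empty cells in order:
  (1,3): 1/3 same-type → still unsatisfied.
  (1,5): 1/3 same-type → still unsatisfied.
  (3,3): 1/3 same-type → still unsatisfied.
  (3,6): 0/3 same-type → still unsatisfied.
  (4,1): 2/2 same-type → satisfied — stop here.

(4,1)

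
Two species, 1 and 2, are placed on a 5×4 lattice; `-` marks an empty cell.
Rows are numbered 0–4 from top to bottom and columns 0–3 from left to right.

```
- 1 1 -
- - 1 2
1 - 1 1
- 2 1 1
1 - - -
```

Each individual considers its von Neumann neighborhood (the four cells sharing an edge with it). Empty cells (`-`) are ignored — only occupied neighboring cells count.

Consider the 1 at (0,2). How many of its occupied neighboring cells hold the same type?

2

Occupied neighbors of (0,2): (1,2)=1, (0,1)=1.
Same type (1): 2 of 2.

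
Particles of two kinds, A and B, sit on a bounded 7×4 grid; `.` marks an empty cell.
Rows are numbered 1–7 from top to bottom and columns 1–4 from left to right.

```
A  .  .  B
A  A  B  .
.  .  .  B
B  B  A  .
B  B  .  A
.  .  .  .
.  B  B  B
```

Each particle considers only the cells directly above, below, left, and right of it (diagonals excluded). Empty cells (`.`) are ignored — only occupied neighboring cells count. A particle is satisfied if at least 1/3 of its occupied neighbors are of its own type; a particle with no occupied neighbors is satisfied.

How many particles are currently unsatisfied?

2

(1,1)A 1/1 ✓
(1,4)B 0/0 ✓
(2,1)A 2/2 ✓
(2,2)A 1/2 ✓
(2,3)B 0/1 ✗
(3,4)B 0/0 ✓
(4,1)B 2/2 ✓
(4,2)B 2/3 ✓
(4,3)A 0/1 ✗
(5,1)B 2/2 ✓
(5,2)B 2/2 ✓
(5,4)A 0/0 ✓
(7,2)B 1/1 ✓
(7,3)B 2/2 ✓
(7,4)B 1/1 ✓
Unsatisfied: (2,3), (4,3) — 2 in total.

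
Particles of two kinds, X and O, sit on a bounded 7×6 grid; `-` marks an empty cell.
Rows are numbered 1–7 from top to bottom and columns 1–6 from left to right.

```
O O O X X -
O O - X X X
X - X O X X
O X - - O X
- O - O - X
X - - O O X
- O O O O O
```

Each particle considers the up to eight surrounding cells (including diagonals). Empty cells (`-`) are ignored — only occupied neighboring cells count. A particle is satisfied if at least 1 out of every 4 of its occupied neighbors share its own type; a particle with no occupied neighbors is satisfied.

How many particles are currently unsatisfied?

2

Row 1: (1,1)O 3/3 satisfied · (1,2)O 4/4 satisfied · (1,3)O 2/4 satisfied · (1,4)X 3/4 satisfied · (1,5)X 4/4 satisfied
Row 2: (2,1)O 3/4 satisfied · (2,2)O 4/6 satisfied · (2,4)X 5/7 satisfied · (2,5)X 6/7 satisfied · (2,6)X 4/4 satisfied
Row 3: (3,1)X 1/4 satisfied · (3,3)X 2/4 satisfied · (3,4)O 1/5 not · (3,5)X 5/7 satisfied · (3,6)X 4/5 satisfied
Row 4: (4,1)O 1/3 satisfied · (4,2)X 2/4 satisfied · (4,5)O 2/6 satisfied · (4,6)X 3/4 satisfied
Row 5: (5,2)O 1/3 satisfied · (5,4)O 3/3 satisfied · (5,6)X 2/4 satisfied
Row 6: (6,1)X 0/2 not · (6,4)O 5/5 satisfied · (6,5)O 5/7 satisfied · (6,6)X 1/4 satisfied
Row 7: (7,2)O 1/2 satisfied · (7,3)O 3/3 satisfied · (7,4)O 4/4 satisfied · (7,5)O 4/5 satisfied · (7,6)O 2/3 satisfied
Unsatisfied: (3,4), (6,1) — 2 in total.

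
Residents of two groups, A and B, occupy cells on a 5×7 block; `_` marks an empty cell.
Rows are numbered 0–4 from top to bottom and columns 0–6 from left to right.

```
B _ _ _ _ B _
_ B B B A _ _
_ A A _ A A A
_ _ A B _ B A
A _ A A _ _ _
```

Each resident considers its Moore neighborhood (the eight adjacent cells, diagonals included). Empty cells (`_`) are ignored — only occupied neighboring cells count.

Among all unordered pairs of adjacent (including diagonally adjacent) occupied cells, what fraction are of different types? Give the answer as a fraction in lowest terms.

Scan each occupied cell's neighbors to the right and below (and the two forward diagonals) so each pair is counted once.
Row 0: B(0,0)–B(1,1)= B(0,5)–A(1,4)≠  → 1/2 unlike.
Row 1: B(1,1)–B(1,2)= B(1,1)–A(2,1)≠ B(1,1)–A(2,2)≠ B(1,2)–B(1,3)= B(1,2)–A(2,2)≠ B(1,2)–A(2,1)≠ B(1,3)–A(1,4)≠ B(1,3)–A(2,4)≠ B(1,3)–A(2,2)≠ A(1,4)–A(2,4)= A(1,4)–A(2,5)=  → 7/11 unlike.
Row 2: A(2,1)–A(2,2)= A(2,1)–A(3,2)= A(2,2)–A(3,2)= A(2,2)–B(3,3)≠ A(2,4)–A(2,5)= A(2,4)–B(3,5)≠ A(2,4)–B(3,3)≠ A(2,5)–A(2,6)= A(2,5)–B(3,5)≠ A(2,5)–A(3,6)= A(2,6)–A(3,6)= A(2,6)–B(3,5)≠  → 5/12 unlike.
Row 3: A(3,2)–B(3,3)≠ A(3,2)–A(4,2)= A(3,2)–A(4,3)= B(3,3)–A(4,3)≠ B(3,3)–A(4,2)≠ B(3,5)–A(3,6)≠  → 4/6 unlike.
Row 4: A(4,2)–A(4,3)=  → 0/1 unlike.
Total adjacent occupied pairs: 32; unlike-type pairs: 17.
17/32 is already in lowest terms.

17/32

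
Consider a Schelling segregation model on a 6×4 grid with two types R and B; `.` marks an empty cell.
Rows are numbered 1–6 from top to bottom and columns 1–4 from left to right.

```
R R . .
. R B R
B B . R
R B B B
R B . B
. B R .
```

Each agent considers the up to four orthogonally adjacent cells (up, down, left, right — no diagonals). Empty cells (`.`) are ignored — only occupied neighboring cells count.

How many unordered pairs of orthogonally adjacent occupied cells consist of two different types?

8

Scan each occupied cell's neighbors to the right and below so each pair is counted once.
From row 1: 0 unlike of 2 pairs (running 0/2).
From row 2: 3 unlike of 4 pairs (running 3/6).
From row 3: 2 unlike of 4 pairs (running 5/10).
From row 4: 1 unlike of 6 pairs (running 6/16).
From row 5: 1 unlike of 2 pairs (running 7/18).
From row 6: 1 unlike of 1 pairs (running 8/19).
Total adjacent occupied pairs: 19; unlike-type pairs: 8.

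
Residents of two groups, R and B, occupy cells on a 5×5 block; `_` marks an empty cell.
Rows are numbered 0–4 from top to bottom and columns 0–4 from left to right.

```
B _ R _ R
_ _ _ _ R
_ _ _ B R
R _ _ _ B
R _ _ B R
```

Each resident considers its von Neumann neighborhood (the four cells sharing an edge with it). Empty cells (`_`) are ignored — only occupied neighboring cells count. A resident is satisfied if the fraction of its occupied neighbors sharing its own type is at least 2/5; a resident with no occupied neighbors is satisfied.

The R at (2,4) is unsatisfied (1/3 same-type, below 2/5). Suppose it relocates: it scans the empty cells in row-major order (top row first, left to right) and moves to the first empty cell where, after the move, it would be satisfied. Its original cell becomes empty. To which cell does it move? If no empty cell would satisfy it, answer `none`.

Vacating (2,4). Empty cells in order:
  (0,1): 1/2 same-type → satisfied — stop here.

(0,1)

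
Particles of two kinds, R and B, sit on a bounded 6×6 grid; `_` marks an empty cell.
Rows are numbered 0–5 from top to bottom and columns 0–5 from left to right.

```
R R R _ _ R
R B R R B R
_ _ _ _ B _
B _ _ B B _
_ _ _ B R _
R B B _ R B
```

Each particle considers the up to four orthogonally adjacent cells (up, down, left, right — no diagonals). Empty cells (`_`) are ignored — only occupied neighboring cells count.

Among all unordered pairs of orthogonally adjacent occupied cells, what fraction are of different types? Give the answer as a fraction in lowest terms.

Scan each occupied cell's neighbors to the right and below so each pair is counted once.
From row 0: 1 unlike of 6 pairs (running 1/6).
From row 1: 4 unlike of 6 pairs (running 5/12).
From row 2: 0 unlike of 1 pairs (running 5/13).
From row 3: 1 unlike of 3 pairs (running 6/16).
From row 4: 1 unlike of 2 pairs (running 7/18).
From row 5: 2 unlike of 3 pairs (running 9/21).
Total adjacent occupied pairs: 21; unlike-type pairs: 9.
9/21 reduces to 3/7.

3/7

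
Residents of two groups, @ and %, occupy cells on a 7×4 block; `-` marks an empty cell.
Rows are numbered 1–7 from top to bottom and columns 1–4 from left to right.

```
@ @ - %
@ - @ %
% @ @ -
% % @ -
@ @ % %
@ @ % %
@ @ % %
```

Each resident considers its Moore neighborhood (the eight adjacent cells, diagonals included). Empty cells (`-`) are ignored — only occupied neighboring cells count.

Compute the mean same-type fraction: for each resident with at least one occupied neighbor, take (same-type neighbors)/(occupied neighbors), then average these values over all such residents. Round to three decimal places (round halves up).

(1,1)@ 2/2
(1,2)@ 3/3
(1,4)% 1/2
(2,1)@ 3/4
(2,3)@ 3/5
(2,4)% 1/3
(3,1)% 2/4
(3,2)@ 4/7
(3,3)@ 3/5
(4,1)% 2/5
(4,2)% 3/8
(4,3)@ 3/6
(5,1)@ 3/5
(5,2)@ 4/8
(5,3)% 4/7
(5,4)% 3/4
(6,1)@ 5/5
(6,2)@ 5/8
(6,3)% 5/8
(6,4)% 5/5
(7,1)@ 3/3
(7,2)@ 3/5
(7,3)% 3/5
(7,4)% 3/3
Sum over 24 residents: 2/2 + 3/3 + 1/2 + 3/4 + 3/5 + 1/3 + 2/4 + 4/7 + 3/5 + 2/5 + 3/8 + 3/6 + 3/5 + 4/8 + 4/7 + 3/4 + 5/5 + 5/8 + 5/8 + 5/5 + 3/3 + 3/5 + 3/5 + 3/3 = 13441/840; mean = 13441/840 ÷ 24 = 13441/20160 = 0.666716… → 0.667.

0.667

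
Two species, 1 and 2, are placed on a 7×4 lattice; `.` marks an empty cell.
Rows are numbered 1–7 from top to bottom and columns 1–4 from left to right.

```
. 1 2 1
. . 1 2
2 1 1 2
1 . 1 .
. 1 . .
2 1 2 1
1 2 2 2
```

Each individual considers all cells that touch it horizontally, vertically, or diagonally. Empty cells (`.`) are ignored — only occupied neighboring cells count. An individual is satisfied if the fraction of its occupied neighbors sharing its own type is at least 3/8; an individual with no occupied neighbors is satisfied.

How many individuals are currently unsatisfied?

(1,2)1 1/2 ok
(1,3)2 1/4 unhappy
(1,4)1 1/3 unhappy
(2,3)1 4/7 ok
(2,4)2 2/5 ok
(3,1)2 0/2 unhappy
(3,2)1 4/5 ok
(3,3)1 3/5 ok
(3,4)2 1/4 unhappy
(4,1)1 2/3 ok
(4,3)1 3/4 ok
(5,2)1 3/5 ok
(6,1)2 1/4 unhappy
(6,2)1 2/6 unhappy
(6,3)2 3/6 ok
(6,4)1 0/3 unhappy
(7,1)1 1/3 unhappy
(7,2)2 3/5 ok
(7,3)2 3/5 ok
(7,4)2 2/3 ok
Unsatisfied: (1,3), (1,4), (3,1), (3,4), (6,1), (6,2), (6,4), (7,1) — 8 in total.

8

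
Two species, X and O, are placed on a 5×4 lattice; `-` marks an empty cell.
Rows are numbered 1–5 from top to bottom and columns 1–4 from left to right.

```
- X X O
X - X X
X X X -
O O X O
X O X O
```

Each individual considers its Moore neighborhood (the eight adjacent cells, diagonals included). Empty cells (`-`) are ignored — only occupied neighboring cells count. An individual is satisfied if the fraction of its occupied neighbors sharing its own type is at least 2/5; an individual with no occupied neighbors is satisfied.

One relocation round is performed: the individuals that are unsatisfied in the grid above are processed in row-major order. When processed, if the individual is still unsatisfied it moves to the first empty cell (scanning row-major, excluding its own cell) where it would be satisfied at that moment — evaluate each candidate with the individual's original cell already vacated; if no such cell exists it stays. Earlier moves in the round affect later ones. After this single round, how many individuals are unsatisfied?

4

Initially unsatisfied (in order): (1,4), (4,2), (4,4), (5,1), (5,3), (5,4).
  (1,4): no empty cell satisfies it; stays.
  (4,2): no empty cell satisfies it; stays.
  (4,4): no empty cell satisfies it; stays.
  (5,1) → (1,1).
  (5,3) → (2,2).
  (5,4): now satisfied by earlier moves; stays.
Resulting grid:
X X X O
X X X X
X X X -
O O X O
- O - O
Unsatisfied now: (1,4), (4,2), (4,3), (4,4).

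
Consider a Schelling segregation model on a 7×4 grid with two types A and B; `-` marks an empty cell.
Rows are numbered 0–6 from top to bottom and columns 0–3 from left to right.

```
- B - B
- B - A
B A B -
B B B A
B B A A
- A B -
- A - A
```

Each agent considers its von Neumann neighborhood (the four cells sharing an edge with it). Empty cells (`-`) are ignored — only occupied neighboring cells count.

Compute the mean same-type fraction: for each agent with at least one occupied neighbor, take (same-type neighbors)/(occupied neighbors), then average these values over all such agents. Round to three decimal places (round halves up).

0.519

Row 0: (0,1)B 1/1 · (0,3)B 0/1
Row 1: (1,1)B 1/2 · (1,3)A 0/1
Row 2: (2,0)B 1/2 · (2,1)A 0/4 · (2,2)B 1/2
Row 3: (3,0)B 3/3 · (3,1)B 3/4 · (3,2)B 2/4 · (3,3)A 1/2
Row 4: (4,0)B 2/2 · (4,1)B 2/4 · (4,2)A 1/4 · (4,3)A 2/2
Row 5: (5,1)A 1/3 · (5,2)B 0/2
Row 6: (6,1)A 1/1 · (6,3)A — no occupied neighbors
Sum over 18 agents: 1/1 + 0/1 + 1/2 + 0/1 + 1/2 + 0/4 + 1/2 + 3/3 + 3/4 + 2/4 + 1/2 + 2/2 + 2/4 + 1/4 + 2/2 + 1/3 + 0/2 + 1/1 = 28/3; mean = 28/3 ÷ 18 = 14/27 = 0.518518… → 0.519.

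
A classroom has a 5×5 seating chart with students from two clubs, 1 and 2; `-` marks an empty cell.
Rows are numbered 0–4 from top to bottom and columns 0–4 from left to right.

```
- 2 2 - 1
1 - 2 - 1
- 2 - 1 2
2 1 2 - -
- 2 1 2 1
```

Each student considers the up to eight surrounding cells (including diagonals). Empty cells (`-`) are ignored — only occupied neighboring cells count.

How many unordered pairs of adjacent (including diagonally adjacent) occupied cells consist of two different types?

14

Scan each occupied cell's neighbors to the right and below (and the two forward diagonals) so each pair is counted once.
Row 0: 2(0,1)–2(0,2)= 2(0,1)–2(1,2)= 2(0,1)–1(1,0)≠ 2(0,2)–2(1,2)= 1(0,4)–1(1,4)=  → 1/5 unlike.
Row 1: 1(1,0)–2(2,1)≠ 2(1,2)–1(2,3)≠ 2(1,2)–2(2,1)= 1(1,4)–2(2,4)≠ 1(1,4)–1(2,3)=  → 3/5 unlike.
Row 2: 2(2,1)–1(3,1)≠ 2(2,1)–2(3,2)= 2(2,1)–2(3,0)= 1(2,3)–2(2,4)≠ 1(2,3)–2(3,2)≠  → 3/5 unlike.
Row 3: 2(3,0)–1(3,1)≠ 2(3,0)–2(4,1)= 1(3,1)–2(3,2)≠ 1(3,1)–2(4,1)≠ 1(3,1)–1(4,2)= 2(3,2)–1(4,2)≠ 2(3,2)–2(4,3)= 2(3,2)–2(4,1)=  → 4/8 unlike.
Row 4: 2(4,1)–1(4,2)≠ 1(4,2)–2(4,3)≠ 2(4,3)–1(4,4)≠  → 3/3 unlike.
Total adjacent occupied pairs: 26; unlike-type pairs: 14.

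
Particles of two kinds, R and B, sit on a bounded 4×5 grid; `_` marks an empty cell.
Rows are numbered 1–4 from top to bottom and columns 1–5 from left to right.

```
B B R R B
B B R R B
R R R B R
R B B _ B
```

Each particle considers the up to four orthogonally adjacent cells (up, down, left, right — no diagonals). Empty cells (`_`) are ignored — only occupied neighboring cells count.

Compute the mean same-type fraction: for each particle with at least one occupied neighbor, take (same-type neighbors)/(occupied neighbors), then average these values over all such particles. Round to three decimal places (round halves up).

Row 1: (1,1)B 2/2 · (1,2)B 2/3 · (1,3)R 2/3 · (1,4)R 2/3 · (1,5)B 1/2
Row 2: (2,1)B 2/3 · (2,2)B 2/4 · (2,3)R 3/4 · (2,4)R 2/4 · (2,5)B 1/3
Row 3: (3,1)R 2/3 · (3,2)R 2/4 · (3,3)R 2/4 · (3,4)B 0/3 · (3,5)R 0/3
Row 4: (4,1)R 1/2 · (4,2)B 1/3 · (4,3)B 1/2 · (4,5)B 0/1
Sum over 19 particles: 2/2 + 2/3 + 2/3 + 2/3 + 1/2 + 2/3 + 2/4 + 3/4 + 2/4 + 1/3 + 2/3 + 2/4 + 2/4 + 0/3 + 0/3 + 1/2 + 1/3 + 1/2 + 0/1 = 37/4; mean = 37/4 ÷ 19 = 37/76 = 0.486842… → 0.487.

0.487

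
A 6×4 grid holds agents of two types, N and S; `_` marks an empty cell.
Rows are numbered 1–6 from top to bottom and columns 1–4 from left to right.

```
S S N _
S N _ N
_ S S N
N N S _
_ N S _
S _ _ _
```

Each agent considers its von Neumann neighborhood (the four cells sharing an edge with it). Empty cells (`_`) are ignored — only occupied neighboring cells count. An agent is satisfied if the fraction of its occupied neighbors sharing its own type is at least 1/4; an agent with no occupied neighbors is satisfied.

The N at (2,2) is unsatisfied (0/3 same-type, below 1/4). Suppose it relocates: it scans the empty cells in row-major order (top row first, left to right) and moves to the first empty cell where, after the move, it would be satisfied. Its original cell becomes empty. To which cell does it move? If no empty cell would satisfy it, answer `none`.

Vacating (2,2). Empty cells in order:
  (1,4): 2/2 same-type → satisfied — stop here.

(1,4)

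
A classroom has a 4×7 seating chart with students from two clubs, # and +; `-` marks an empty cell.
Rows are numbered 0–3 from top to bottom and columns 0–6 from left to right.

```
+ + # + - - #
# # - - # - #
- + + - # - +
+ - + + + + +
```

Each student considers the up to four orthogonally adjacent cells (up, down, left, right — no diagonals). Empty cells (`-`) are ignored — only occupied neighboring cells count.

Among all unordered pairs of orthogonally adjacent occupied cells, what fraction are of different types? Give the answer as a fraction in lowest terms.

Scan each occupied cell's neighbors to the right and below so each pair is counted once.
From row 0: 4 unlike of 6 pairs (running 4/6).
From row 1: 2 unlike of 4 pairs (running 6/10).
From row 2: 1 unlike of 4 pairs (running 7/14).
From row 3: 0 unlike of 4 pairs (running 7/18).
Total adjacent occupied pairs: 18; unlike-type pairs: 7.
7/18 is already in lowest terms.

7/18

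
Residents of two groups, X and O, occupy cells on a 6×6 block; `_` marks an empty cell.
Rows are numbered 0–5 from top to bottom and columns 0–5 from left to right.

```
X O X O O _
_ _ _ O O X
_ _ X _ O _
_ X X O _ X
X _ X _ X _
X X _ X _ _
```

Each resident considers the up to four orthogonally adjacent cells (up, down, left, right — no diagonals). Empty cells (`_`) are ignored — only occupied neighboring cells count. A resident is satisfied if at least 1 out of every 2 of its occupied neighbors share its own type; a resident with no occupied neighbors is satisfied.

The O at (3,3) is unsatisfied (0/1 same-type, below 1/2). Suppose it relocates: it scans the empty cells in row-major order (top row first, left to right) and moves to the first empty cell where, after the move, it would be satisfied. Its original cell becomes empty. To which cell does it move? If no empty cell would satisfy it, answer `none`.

(0,5)

Vacating (3,3). Empty cells in order:
  (0,5): 1/2 same-type → satisfied — stop here.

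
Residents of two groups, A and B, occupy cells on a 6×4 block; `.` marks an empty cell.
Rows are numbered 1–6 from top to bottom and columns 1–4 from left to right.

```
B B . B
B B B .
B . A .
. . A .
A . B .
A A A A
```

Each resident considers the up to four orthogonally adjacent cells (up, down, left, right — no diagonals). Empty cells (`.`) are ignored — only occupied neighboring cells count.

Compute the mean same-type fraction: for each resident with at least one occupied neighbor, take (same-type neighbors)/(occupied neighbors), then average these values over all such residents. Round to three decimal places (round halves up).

Row 1: (1,1)B 2/2 · (1,2)B 2/2 · (1,4)B — no occupied neighbors
Row 2: (2,1)B 3/3 · (2,2)B 3/3 · (2,3)B 1/2
Row 3: (3,1)B 1/1 · (3,3)A 1/2
Row 4: (4,3)A 1/2
Row 5: (5,1)A 1/1 · (5,3)B 0/2
Row 6: (6,1)A 2/2 · (6,2)A 2/2 · (6,3)A 2/3 · (6,4)A 1/1
Sum over 14 residents: 2/2 + 2/2 + 3/3 + 3/3 + 1/2 + 1/1 + 1/2 + 1/2 + 1/1 + 0/2 + 2/2 + 2/2 + 2/3 + 1/1 = 67/6; mean = 67/6 ÷ 14 = 67/84 = 0.797619… → 0.798.

0.798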